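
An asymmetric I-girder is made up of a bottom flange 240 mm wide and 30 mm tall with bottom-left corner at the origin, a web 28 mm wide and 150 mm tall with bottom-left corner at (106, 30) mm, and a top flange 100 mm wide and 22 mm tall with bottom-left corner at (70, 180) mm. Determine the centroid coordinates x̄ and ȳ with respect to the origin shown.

bottom flange: A = 240 × 30 = 7200.00, centroid at (120.00, 15.00).
web: A = 28 × 150 = 4200.00, centroid at (120.00, 105.00).
top flange: A = 100 × 22 = 2200.00, centroid at (120.00, 191.00).
ΣA = 13600.00 mm², ΣAx̄ = 1632000.00 mm³, ΣAȳ = 969200.00 mm³.
x̄ = 1632000.00/13600.00 = 120.00 mm; ȳ = 969200.00/13600.00 = 71.26 mm.

x̄ = 120.00 mm, ȳ = 71.26 mm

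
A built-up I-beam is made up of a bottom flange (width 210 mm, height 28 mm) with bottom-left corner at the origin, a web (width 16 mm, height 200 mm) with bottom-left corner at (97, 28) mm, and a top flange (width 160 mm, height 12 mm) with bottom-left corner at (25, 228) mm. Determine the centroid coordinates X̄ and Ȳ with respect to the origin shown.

X̄ = 105.00 mm, Ȳ = 85.56 mm

bottom flange: A = 210 × 28 = 5880.00, centroid at (105.00, 14.00).
web: A = 16 × 200 = 3200.00, centroid at (105.00, 128.00).
top flange: A = 160 × 12 = 1920.00, centroid at (105.00, 234.00).
ΣA = 11000.00 mm², ΣAX̄ = 1155000.00 mm³, ΣAȲ = 941200.00 mm³.
X̄ = 1155000.00/11000.00 = 105.00 mm; Ȳ = 941200.00/11000.00 = 85.56 mm.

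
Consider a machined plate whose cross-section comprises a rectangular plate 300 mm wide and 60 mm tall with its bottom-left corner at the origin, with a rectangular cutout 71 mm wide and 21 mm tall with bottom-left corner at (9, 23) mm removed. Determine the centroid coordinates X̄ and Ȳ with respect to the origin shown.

X̄ = 159.53 mm, Ȳ = 29.68 mm

Part | A | x̄ᵢ | ȳᵢ | A·x̄ᵢ | A·ȳᵢ
plate | 18000.00 | 150.00 | 30.00 | 2700000.00 | 540000.00
hole | -1491.00 | 44.50 | 33.50 | -66349.50 | -49948.50
Σ | 16509.00 |  |  | 2633650.50 | 490051.50
X̄ = 2633650.50 / 16509.00 = 159.53 mm
Ȳ = 490051.50 / 16509.00 = 29.68 mm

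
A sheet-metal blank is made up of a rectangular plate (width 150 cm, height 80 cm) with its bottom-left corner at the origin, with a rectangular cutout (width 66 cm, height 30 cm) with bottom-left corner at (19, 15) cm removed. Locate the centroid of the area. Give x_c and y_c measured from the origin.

x_c = 79.54 cm, y_c = 41.98 cm

plate: A = 150 × 80 = 12000.00, centroid at (75.00, 40.00).
hole: A = −(66 × 30) = -1980.00, centroid at (52.00, 30.00).
ΣA = 10020.00 cm²
ΣAx_c = (12000.00)(75.00) + (-1980.00)(52.00) = 797040.00 cm³
ΣAy_c = (12000.00)(40.00) + (-1980.00)(30.00) = 420600.00 cm³
x_c = 797040.00 / 10020.00 = 79.54 cm
y_c = 420600.00 / 10020.00 = 41.98 cm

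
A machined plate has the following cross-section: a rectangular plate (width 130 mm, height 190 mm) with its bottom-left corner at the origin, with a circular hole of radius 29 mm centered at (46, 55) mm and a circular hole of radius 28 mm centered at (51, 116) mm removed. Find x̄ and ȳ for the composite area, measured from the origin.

x̄ = 69.32 mm, ȳ = 97.75 mm

plate: A = 130 × 190 = 24700.00, centroid at (65.00, 95.00).
hole 1: A = −π·29² = -2642.08, centroid at (46.00, 55.00).
hole 2: A = −π·28² = -2463.01, centroid at (51.00, 116.00).
ΣA = 19594.91 mm², ΣAx̄ = 1358350.91 mm³, ΣAȳ = 1915476.63 mm³.
x̄ = 1358350.91/19594.91 = 69.32 mm; ȳ = 1915476.63/19594.91 = 97.75 mm.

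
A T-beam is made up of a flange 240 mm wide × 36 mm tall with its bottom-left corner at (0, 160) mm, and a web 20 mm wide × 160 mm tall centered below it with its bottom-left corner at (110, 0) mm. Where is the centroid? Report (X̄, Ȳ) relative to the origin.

Part | A | x̄ᵢ | ȳᵢ | A·x̄ᵢ | A·ȳᵢ
web | 3200.00 | 120.00 | 80.00 | 384000.00 | 256000.00
flange | 8640.00 | 120.00 | 178.00 | 1036800.00 | 1537920.00
Σ | 11840.00 |  |  | 1420800.00 | 1793920.00
X̄ = 1420800.00 / 11840.00 = 120.00 mm
Ȳ = 1793920.00 / 11840.00 = 151.51 mm

X̄ = 120.00 mm, Ȳ = 151.51 mm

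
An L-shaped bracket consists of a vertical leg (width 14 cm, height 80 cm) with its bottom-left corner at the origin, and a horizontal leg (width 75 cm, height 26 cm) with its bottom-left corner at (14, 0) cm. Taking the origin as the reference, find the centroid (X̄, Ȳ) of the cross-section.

vertical leg: A = 14 × 80 = 1120.00, centroid at (7.00, 40.00).
horizontal leg: A = 75 × 26 = 1950.00, centroid at (51.50, 13.00).
ΣA = 3070.00 cm²
ΣAX̄ = (1120.00)(7.00) + (1950.00)(51.50) = 108265.00 cm³
ΣAȲ = (1120.00)(40.00) + (1950.00)(13.00) = 70150.00 cm³
X̄ = 108265.00 / 3070.00 = 35.27 cm
Ȳ = 70150.00 / 3070.00 = 22.85 cm

X̄ = 35.27 cm, Ȳ = 22.85 cm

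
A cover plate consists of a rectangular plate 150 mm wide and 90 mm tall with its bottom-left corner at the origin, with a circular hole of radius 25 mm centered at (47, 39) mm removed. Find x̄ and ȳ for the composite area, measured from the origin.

Part | A | x̄ᵢ | ȳᵢ | A·x̄ᵢ | A·ȳᵢ
plate | 13500.00 | 75.00 | 45.00 | 1012500.00 | 607500.00
hole | -1963.50 | 47.00 | 39.00 | -92284.28 | -76576.32
Σ | 11536.50 |  |  | 920215.72 | 530923.68
x̄ = 920215.72 / 11536.50 = 79.77 mm
ȳ = 530923.68 / 11536.50 = 46.02 mm

x̄ = 79.77 mm, ȳ = 46.02 mm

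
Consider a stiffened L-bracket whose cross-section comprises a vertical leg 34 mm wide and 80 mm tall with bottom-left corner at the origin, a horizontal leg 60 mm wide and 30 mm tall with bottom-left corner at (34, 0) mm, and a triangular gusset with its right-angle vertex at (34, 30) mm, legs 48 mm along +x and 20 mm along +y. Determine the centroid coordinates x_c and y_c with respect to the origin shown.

vertical leg: A = 34 × 80 = 2720.00, centroid at (17.00, 40.00).
horizontal leg: A = 60 × 30 = 1800.00, centroid at (64.00, 15.00).
gusset: A = ½·48·20 = 480.00, centroid at (50.00, 36.67).
ΣA = 5000.00 mm²
ΣAx_c = (2720.00)(17.00) + (1800.00)(64.00) + (480.00)(50.00) = 185440.00 mm³
ΣAy_c = (2720.00)(40.00) + (1800.00)(15.00) + (480.00)(36.67) = 153400.00 mm³
x_c = 185440.00 / 5000.00 = 37.09 mm
y_c = 153400.00 / 5000.00 = 30.68 mm

x_c = 37.09 mm, y_c = 30.68 mm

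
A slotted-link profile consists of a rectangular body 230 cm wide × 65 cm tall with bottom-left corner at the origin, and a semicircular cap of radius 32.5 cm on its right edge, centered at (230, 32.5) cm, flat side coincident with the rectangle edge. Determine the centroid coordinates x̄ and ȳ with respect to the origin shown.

x̄ = 127.87 cm, ȳ = 32.50 cm

rectangular body: A = 230 × 65 = 14950.00, centroid at (115.00, 32.50).
semicircular end: A = ½π·32.5² = 1659.15, centroid at (243.79, 32.50).
ΣA = 16609.15 cm²
ΣAx̄ = (14950.00)(115.00) + (1659.15)(243.79) = 2123740.75 cm³
ΣAȳ = (14950.00)(32.50) + (1659.15)(32.50) = 539797.49 cm³
x̄ = 2123740.75 / 16609.15 = 127.87 cm
ȳ = 539797.49 / 16609.15 = 32.50 cm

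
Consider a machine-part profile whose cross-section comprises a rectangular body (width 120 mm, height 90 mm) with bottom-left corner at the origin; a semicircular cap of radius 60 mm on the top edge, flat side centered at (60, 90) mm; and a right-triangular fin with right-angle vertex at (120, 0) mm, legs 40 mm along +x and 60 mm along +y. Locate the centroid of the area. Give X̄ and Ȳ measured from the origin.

rectangular body: A = 120 × 90 = 10800.00, centroid at (60.00, 45.00).
semicircular top: A = ½π·60² = 5654.87, centroid at (60.00, 115.46).
triangular fin: A = ½·40·60 = 1200.00, centroid at (133.33, 20.00).
ΣA = 17654.87 mm²
ΣAX̄ = (10800.00)(60.00) + (5654.87)(60.00) + (1200.00)(133.33) = 1147292.01 mm³
ΣAȲ = (10800.00)(45.00) + (5654.87)(115.46) + (1200.00)(20.00) = 1162938.01 mm³
X̄ = 1147292.01 / 17654.87 = 64.98 mm
Ȳ = 1162938.01 / 17654.87 = 65.87 mm

X̄ = 64.98 mm, Ȳ = 65.87 mm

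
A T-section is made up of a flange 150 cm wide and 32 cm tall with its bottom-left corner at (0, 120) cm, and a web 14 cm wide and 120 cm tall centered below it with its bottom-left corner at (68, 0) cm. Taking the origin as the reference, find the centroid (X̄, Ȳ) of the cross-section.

X̄ = 75.00 cm, Ȳ = 116.30 cm

web: A = 14 × 120 = 1680.00, centroid at (75.00, 60.00).
flange: A = 150 × 32 = 4800.00, centroid at (75.00, 136.00).
ΣA = 6480.00 cm²
ΣAX̄ = (1680.00)(75.00) + (4800.00)(75.00) = 486000.00 cm³
ΣAȲ = (1680.00)(60.00) + (4800.00)(136.00) = 753600.00 cm³
X̄ = 486000.00 / 6480.00 = 75.00 cm
Ȳ = 753600.00 / 6480.00 = 116.30 cm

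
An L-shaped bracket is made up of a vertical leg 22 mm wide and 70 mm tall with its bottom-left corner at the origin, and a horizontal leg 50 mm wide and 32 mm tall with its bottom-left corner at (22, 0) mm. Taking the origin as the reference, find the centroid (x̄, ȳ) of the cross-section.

vertical leg: A = 22 × 70 = 1540.00, centroid at (11.00, 35.00).
horizontal leg: A = 50 × 32 = 1600.00, centroid at (47.00, 16.00).
ΣA = 3140.00 mm², ΣAx̄ = 92140.00 mm³, ΣAȳ = 79500.00 mm³.
x̄ = 92140.00/3140.00 = 29.34 mm; ȳ = 79500.00/3140.00 = 25.32 mm.

x̄ = 29.34 mm, ȳ = 25.32 mm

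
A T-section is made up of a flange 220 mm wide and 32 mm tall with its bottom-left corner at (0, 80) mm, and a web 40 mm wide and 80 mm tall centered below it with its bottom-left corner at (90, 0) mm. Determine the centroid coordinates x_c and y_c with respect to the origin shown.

web: A = 40 × 80 = 3200.00, centroid at (110.00, 40.00).
flange: A = 220 × 32 = 7040.00, centroid at (110.00, 96.00).
ΣA = 10240.00 mm²
ΣAx_c = (3200.00)(110.00) + (7040.00)(110.00) = 1126400.00 mm³
ΣAy_c = (3200.00)(40.00) + (7040.00)(96.00) = 803840.00 mm³
x_c = 1126400.00 / 10240.00 = 110.00 mm
y_c = 803840.00 / 10240.00 = 78.50 mm

x_c = 110.00 mm, y_c = 78.50 mm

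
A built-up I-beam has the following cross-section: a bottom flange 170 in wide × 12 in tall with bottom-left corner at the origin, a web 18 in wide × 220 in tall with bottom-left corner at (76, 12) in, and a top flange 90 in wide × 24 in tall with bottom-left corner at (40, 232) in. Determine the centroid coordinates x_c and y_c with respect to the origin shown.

x_c = 85.00 in, y_c = 125.29 in

bottom flange: A = 170 × 12 = 2040.00, centroid at (85.00, 6.00).
web: A = 18 × 220 = 3960.00, centroid at (85.00, 122.00).
top flange: A = 90 × 24 = 2160.00, centroid at (85.00, 244.00).
ΣA = 8160.00 in², ΣAx_c = 693600.00 in³, ΣAy_c = 1022400.00 in³.
x_c = 693600.00/8160.00 = 85.00 in; y_c = 1022400.00/8160.00 = 125.29 in.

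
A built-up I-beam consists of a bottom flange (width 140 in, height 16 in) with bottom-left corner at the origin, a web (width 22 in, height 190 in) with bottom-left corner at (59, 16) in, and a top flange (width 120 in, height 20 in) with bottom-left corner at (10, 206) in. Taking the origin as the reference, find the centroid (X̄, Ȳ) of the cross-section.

bottom flange: A = 140 × 16 = 2240.00, centroid at (70.00, 8.00).
web: A = 22 × 190 = 4180.00, centroid at (70.00, 111.00).
top flange: A = 120 × 20 = 2400.00, centroid at (70.00, 216.00).
ΣA = 8820.00 in², ΣAX̄ = 617400.00 in³, ΣAȲ = 1000300.00 in³.
X̄ = 617400.00/8820.00 = 70.00 in; Ȳ = 1000300.00/8820.00 = 113.41 in.

X̄ = 70.00 in, Ȳ = 113.41 in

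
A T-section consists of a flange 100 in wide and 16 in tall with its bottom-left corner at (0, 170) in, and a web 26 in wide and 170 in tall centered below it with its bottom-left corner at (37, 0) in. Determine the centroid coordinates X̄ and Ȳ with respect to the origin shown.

X̄ = 50.00 in, Ȳ = 109.72 in

web: A = 26 × 170 = 4420.00, centroid at (50.00, 85.00).
flange: A = 100 × 16 = 1600.00, centroid at (50.00, 178.00).
ΣA = 6020.00 in², ΣAX̄ = 301000.00 in³, ΣAȲ = 660500.00 in³.
X̄ = 301000.00/6020.00 = 50.00 in; Ȳ = 660500.00/6020.00 = 109.72 in.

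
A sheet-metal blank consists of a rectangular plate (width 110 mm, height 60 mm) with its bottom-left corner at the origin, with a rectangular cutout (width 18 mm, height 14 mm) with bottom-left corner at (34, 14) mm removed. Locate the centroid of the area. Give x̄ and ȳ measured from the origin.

plate: A = 110 × 60 = 6600.00, centroid at (55.00, 30.00).
hole: A = −(18 × 14) = -252.00, centroid at (43.00, 21.00).
ΣA = 6348.00 mm²
ΣAx̄ = (6600.00)(55.00) + (-252.00)(43.00) = 352164.00 mm³
ΣAȳ = (6600.00)(30.00) + (-252.00)(21.00) = 192708.00 mm³
x̄ = 352164.00 / 6348.00 = 55.48 mm
ȳ = 192708.00 / 6348.00 = 30.36 mm

x̄ = 55.48 mm, ȳ = 30.36 mm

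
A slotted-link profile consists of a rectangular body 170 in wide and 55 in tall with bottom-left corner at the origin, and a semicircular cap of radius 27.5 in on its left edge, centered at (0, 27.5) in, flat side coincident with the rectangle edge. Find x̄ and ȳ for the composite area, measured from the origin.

rectangular body: A = 170 × 55 = 9350.00, centroid at (85.00, 27.50).
semicircular end: A = ½π·27.5² = 1187.91, centroid at (-11.67, 27.50).
ΣA = 10537.91 in²
ΣAx̄ = (9350.00)(85.00) + (1187.91)(-11.67) = 780885.42 in³
ΣAȳ = (9350.00)(27.50) + (1187.91)(27.50) = 289792.65 in³
x̄ = 780885.42 / 10537.91 = 74.10 in
ȳ = 289792.65 / 10537.91 = 27.50 in

x̄ = 74.10 in, ȳ = 27.50 in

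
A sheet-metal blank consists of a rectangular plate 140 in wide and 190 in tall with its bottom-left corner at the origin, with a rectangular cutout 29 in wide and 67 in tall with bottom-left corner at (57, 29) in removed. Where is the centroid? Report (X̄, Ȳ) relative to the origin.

Part | A | x̄ᵢ | ȳᵢ | A·x̄ᵢ | A·ȳᵢ
plate | 26600.00 | 70.00 | 95.00 | 1862000.00 | 2527000.00
hole | -1943.00 | 71.50 | 62.50 | -138924.50 | -121437.50
Σ | 24657.00 |  |  | 1723075.50 | 2405562.50
X̄ = 1723075.50 / 24657.00 = 69.88 in
Ȳ = 2405562.50 / 24657.00 = 97.56 in

X̄ = 69.88 in, Ȳ = 97.56 in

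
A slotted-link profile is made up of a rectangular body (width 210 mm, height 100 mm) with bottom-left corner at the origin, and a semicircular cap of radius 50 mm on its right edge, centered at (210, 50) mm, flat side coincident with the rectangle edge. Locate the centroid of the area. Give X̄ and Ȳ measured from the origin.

rectangular body: A = 210 × 100 = 21000.00, centroid at (105.00, 50.00).
semicircular end: A = ½π·50² = 3926.99, centroid at (231.22, 50.00).
ΣA = 24926.99 mm²
ΣAX̄ = (21000.00)(105.00) + (3926.99)(231.22) = 3113001.40 mm³
ΣAȲ = (21000.00)(50.00) + (3926.99)(50.00) = 1246349.54 mm³
X̄ = 3113001.40 / 24926.99 = 124.88 mm
Ȳ = 1246349.54 / 24926.99 = 50.00 mm

X̄ = 124.88 mm, Ȳ = 50.00 mm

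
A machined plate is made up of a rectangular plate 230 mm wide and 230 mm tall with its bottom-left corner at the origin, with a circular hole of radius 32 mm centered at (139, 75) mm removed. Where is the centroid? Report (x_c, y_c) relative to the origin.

Part | A | x̄ᵢ | ȳᵢ | A·x̄ᵢ | A·ȳᵢ
plate | 52900.00 | 115.00 | 115.00 | 6083500.00 | 6083500.00
hole | -3216.99 | 139.00 | 75.00 | -447161.73 | -241274.32
Σ | 49683.01 |  |  | 5636338.27 | 5842225.68
x_c = 5636338.27 / 49683.01 = 113.45 mm
y_c = 5842225.68 / 49683.01 = 117.59 mm

x_c = 113.45 mm, y_c = 117.59 mm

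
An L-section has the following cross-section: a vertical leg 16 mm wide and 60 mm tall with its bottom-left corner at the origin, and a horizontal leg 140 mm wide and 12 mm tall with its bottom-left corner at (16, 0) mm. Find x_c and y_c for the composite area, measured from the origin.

x_c = 57.64 mm, y_c = 14.73 mm

Part | A | x̄ᵢ | ȳᵢ | A·x̄ᵢ | A·ȳᵢ
vertical leg | 960.00 | 8.00 | 30.00 | 7680.00 | 28800.00
horizontal leg | 1680.00 | 86.00 | 6.00 | 144480.00 | 10080.00
Σ | 2640.00 |  |  | 152160.00 | 38880.00
x_c = 152160.00 / 2640.00 = 57.64 mm
y_c = 38880.00 / 2640.00 = 14.73 mm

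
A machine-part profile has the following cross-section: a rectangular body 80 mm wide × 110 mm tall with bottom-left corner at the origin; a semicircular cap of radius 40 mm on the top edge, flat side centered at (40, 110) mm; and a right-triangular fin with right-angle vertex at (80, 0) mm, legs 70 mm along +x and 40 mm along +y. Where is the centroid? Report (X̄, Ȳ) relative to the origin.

rectangular body: A = 80 × 110 = 8800.00, centroid at (40.00, 55.00).
semicircular top: A = ½π·40² = 2513.27, centroid at (40.00, 126.98).
triangular fin: A = ½·70·40 = 1400.00, centroid at (103.33, 13.33).
ΣA = 12713.27 mm², ΣAX̄ = 597197.63 mm³, ΣAȲ = 821793.49 mm³.
X̄ = 597197.63/12713.27 = 46.97 mm; Ȳ = 821793.49/12713.27 = 64.64 mm.

X̄ = 46.97 mm, Ȳ = 64.64 mm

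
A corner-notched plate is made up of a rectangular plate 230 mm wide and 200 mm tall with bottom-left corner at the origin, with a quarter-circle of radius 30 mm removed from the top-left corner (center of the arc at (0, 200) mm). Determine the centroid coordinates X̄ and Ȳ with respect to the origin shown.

X̄ = 116.60 mm, Ȳ = 98.64 mm

plate: A = 230 × 200 = 46000.00, centroid at (115.00, 100.00).
removed quarter-circle: A = −¼π·30² = -706.86, centroid at (12.73, 187.27).
ΣA = 45293.14 mm²
ΣAX̄ = (46000.00)(115.00) + (-706.86)(12.73) = 5281000.00 mm³
ΣAȲ = (46000.00)(100.00) + (-706.86)(187.27) = 4467628.33 mm³
X̄ = 5281000.00 / 45293.14 = 116.60 mm
Ȳ = 4467628.33 / 45293.14 = 98.64 mm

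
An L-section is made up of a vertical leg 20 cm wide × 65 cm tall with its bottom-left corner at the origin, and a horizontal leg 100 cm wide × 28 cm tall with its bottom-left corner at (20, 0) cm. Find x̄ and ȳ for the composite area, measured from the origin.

x̄ = 50.98 cm, ȳ = 19.87 cm

vertical leg: A = 20 × 65 = 1300.00, centroid at (10.00, 32.50).
horizontal leg: A = 100 × 28 = 2800.00, centroid at (70.00, 14.00).
ΣA = 4100.00 cm²
ΣAx̄ = (1300.00)(10.00) + (2800.00)(70.00) = 209000.00 cm³
ΣAȳ = (1300.00)(32.50) + (2800.00)(14.00) = 81450.00 cm³
x̄ = 209000.00 / 4100.00 = 50.98 cm
ȳ = 81450.00 / 4100.00 = 19.87 cm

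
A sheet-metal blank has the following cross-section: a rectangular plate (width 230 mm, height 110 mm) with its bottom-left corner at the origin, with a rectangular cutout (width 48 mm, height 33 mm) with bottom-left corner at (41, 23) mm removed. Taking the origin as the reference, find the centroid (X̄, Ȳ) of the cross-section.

plate: A = 230 × 110 = 25300.00, centroid at (115.00, 55.00).
hole: A = −(48 × 33) = -1584.00, centroid at (65.00, 39.50).
ΣA = 23716.00 mm², ΣAX̄ = 2806540.00 mm³, ΣAȲ = 1328932.00 mm³.
X̄ = 2806540.00/23716.00 = 118.34 mm; Ȳ = 1328932.00/23716.00 = 56.04 mm.

X̄ = 118.34 mm, Ȳ = 56.04 mm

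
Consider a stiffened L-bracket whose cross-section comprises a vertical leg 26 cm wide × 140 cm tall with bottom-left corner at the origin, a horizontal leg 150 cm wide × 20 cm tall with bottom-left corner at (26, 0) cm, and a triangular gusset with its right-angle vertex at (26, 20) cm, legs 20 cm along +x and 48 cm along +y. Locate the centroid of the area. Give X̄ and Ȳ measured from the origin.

X̄ = 51.40 cm, Ȳ = 42.43 cm

vertical leg: A = 26 × 140 = 3640.00, centroid at (13.00, 70.00).
horizontal leg: A = 150 × 20 = 3000.00, centroid at (101.00, 10.00).
gusset: A = ½·20·48 = 480.00, centroid at (32.67, 36.00).
ΣA = 7120.00 cm², ΣAX̄ = 366000.00 cm³, ΣAȲ = 302080.00 cm³.
X̄ = 366000.00/7120.00 = 51.40 cm; Ȳ = 302080.00/7120.00 = 42.43 cm.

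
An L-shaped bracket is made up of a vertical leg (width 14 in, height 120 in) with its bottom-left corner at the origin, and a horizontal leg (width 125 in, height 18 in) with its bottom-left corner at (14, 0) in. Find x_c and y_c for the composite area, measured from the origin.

Part | A | x̄ᵢ | ȳᵢ | A·x̄ᵢ | A·ȳᵢ
vertical leg | 1680.00 | 7.00 | 60.00 | 11760.00 | 100800.00
horizontal leg | 2250.00 | 76.50 | 9.00 | 172125.00 | 20250.00
Σ | 3930.00 |  |  | 183885.00 | 121050.00
x_c = 183885.00 / 3930.00 = 46.79 in
y_c = 121050.00 / 3930.00 = 30.80 in

x_c = 46.79 in, y_c = 30.80 in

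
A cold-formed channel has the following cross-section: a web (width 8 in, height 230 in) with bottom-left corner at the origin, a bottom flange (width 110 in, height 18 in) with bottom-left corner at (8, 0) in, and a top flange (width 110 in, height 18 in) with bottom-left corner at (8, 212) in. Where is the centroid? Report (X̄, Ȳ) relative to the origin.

web: A = 8 × 230 = 1840.00, centroid at (4.00, 115.00).
bottom flange: A = 110 × 18 = 1980.00, centroid at (63.00, 9.00).
top flange: A = 110 × 18 = 1980.00, centroid at (63.00, 221.00).
ΣA = 5800.00 in²
ΣAX̄ = (1840.00)(4.00) + (1980.00)(63.00) + (1980.00)(63.00) = 256840.00 in³
ΣAȲ = (1840.00)(115.00) + (1980.00)(9.00) + (1980.00)(221.00) = 667000.00 in³
X̄ = 256840.00 / 5800.00 = 44.28 in
Ȳ = 667000.00 / 5800.00 = 115.00 in

X̄ = 44.28 in, Ȳ = 115.00 in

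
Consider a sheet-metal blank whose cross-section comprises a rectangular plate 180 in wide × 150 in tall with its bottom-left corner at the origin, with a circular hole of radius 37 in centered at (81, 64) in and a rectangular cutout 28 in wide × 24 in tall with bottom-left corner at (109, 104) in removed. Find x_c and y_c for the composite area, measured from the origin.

x_c = 90.75 in, y_c = 75.90 in

plate: A = 180 × 150 = 27000.00, centroid at (90.00, 75.00).
hole 1: A = −π·37² = -4300.84, centroid at (81.00, 64.00).
hole 2: A = −(28 × 24) = -672.00, centroid at (123.00, 116.00).
ΣA = 22027.16 in², ΣAx_c = 1998975.93 in³, ΣAy_c = 1671794.22 in³.
x_c = 1998975.93/22027.16 = 90.75 in; y_c = 1671794.22/22027.16 = 75.90 in.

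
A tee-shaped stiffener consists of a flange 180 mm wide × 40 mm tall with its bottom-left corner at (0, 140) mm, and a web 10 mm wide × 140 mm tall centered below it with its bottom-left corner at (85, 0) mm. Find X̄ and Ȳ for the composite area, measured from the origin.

X̄ = 90.00 mm, Ȳ = 145.35 mm

web: A = 10 × 140 = 1400.00, centroid at (90.00, 70.00).
flange: A = 180 × 40 = 7200.00, centroid at (90.00, 160.00).
ΣA = 8600.00 mm²
ΣAX̄ = (1400.00)(90.00) + (7200.00)(90.00) = 774000.00 mm³
ΣAȲ = (1400.00)(70.00) + (7200.00)(160.00) = 1250000.00 mm³
X̄ = 774000.00 / 8600.00 = 90.00 mm
Ȳ = 1250000.00 / 8600.00 = 145.35 mm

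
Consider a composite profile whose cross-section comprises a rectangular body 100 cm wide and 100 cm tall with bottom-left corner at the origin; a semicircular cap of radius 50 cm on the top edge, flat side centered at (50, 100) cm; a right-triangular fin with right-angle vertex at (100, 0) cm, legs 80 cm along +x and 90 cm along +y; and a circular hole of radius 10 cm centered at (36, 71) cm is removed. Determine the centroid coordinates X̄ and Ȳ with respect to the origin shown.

rectangular body: A = 100 × 100 = 10000.00, centroid at (50.00, 50.00).
semicircular top: A = ½π·50² = 3926.99, centroid at (50.00, 121.22).
triangular fin: A = ½·80·90 = 3600.00, centroid at (126.67, 30.00).
hole: A = −π·10² = -314.16, centroid at (36.00, 71.00).
ΣA = 17212.83 cm², ΣAX̄ = 1141039.81 cm³, ΣAȲ = 1061727.11 cm³.
X̄ = 1141039.81/17212.83 = 66.29 cm; Ȳ = 1061727.11/17212.83 = 61.68 cm.

X̄ = 66.29 cm, Ȳ = 61.68 cm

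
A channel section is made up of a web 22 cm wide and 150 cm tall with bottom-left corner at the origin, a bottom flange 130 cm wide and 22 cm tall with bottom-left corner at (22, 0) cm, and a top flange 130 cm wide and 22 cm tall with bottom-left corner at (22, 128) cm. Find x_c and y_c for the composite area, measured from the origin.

web: A = 22 × 150 = 3300.00, centroid at (11.00, 75.00).
bottom flange: A = 130 × 22 = 2860.00, centroid at (87.00, 11.00).
top flange: A = 130 × 22 = 2860.00, centroid at (87.00, 139.00).
ΣA = 9020.00 cm², ΣAx_c = 533940.00 cm³, ΣAy_c = 676500.00 cm³.
x_c = 533940.00/9020.00 = 59.20 cm; y_c = 676500.00/9020.00 = 75.00 cm.

x_c = 59.20 cm, y_c = 75.00 cm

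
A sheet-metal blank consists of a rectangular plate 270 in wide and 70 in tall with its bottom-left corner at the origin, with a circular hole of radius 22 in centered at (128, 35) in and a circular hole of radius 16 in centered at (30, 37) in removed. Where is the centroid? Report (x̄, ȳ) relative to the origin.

x̄ = 140.74 in, ȳ = 34.90 in

plate: A = 270 × 70 = 18900.00, centroid at (135.00, 35.00).
hole 1: A = −π·22² = -1520.53, centroid at (128.00, 35.00).
hole 2: A = −π·16² = -804.25, centroid at (30.00, 37.00).
ΣA = 16575.22 in²
ΣAx̄ = (18900.00)(135.00) + (-1520.53)(128.00) + (-804.25)(30.00) = 2332744.62 in³
ΣAȳ = (18900.00)(35.00) + (-1520.53)(35.00) + (-804.25)(37.00) = 578524.25 in³
x̄ = 2332744.62 / 16575.22 = 140.74 in
ȳ = 578524.25 / 16575.22 = 34.90 in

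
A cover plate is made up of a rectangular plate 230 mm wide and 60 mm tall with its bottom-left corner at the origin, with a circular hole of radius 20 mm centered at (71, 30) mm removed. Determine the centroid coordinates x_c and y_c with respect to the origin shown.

x_c = 119.41 mm, y_c = 30.00 mm

plate: A = 230 × 60 = 13800.00, centroid at (115.00, 30.00).
hole: A = −π·20² = -1256.64, centroid at (71.00, 30.00).
ΣA = 12543.36 mm², ΣAx_c = 1497778.77 mm³, ΣAy_c = 376300.89 mm³.
x_c = 1497778.77/12543.36 = 119.41 mm; y_c = 376300.89/12543.36 = 30.00 mm.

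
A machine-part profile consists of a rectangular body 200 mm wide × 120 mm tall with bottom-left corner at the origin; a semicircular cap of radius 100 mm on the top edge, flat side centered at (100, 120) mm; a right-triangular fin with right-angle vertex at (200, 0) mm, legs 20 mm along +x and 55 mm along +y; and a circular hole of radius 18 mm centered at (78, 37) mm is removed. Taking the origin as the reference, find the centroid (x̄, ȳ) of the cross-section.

rectangular body: A = 200 × 120 = 24000.00, centroid at (100.00, 60.00).
semicircular top: A = ½π·100² = 15707.96, centroid at (100.00, 162.44).
triangular fin: A = ½·20·55 = 550.00, centroid at (206.67, 18.33).
hole: A = −π·18² = -1017.88, centroid at (78.00, 37.00).
ΣA = 39240.09 mm², ΣAx̄ = 4005068.66 mm³, ΣAȳ = 3964044.18 mm³.
x̄ = 4005068.66/39240.09 = 102.07 mm; ȳ = 3964044.18/39240.09 = 101.02 mm.

x̄ = 102.07 mm, ȳ = 101.02 mm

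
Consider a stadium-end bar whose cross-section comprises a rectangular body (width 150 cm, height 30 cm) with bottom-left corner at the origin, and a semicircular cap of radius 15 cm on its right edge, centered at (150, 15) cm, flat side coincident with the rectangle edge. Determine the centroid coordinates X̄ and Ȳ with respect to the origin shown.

X̄ = 80.93 cm, Ȳ = 15.00 cm

rectangular body: A = 150 × 30 = 4500.00, centroid at (75.00, 15.00).
semicircular end: A = ½π·15² = 353.43, centroid at (156.37, 15.00).
ΣA = 4853.43 cm², ΣAX̄ = 392764.38 cm³, ΣAȲ = 72801.44 cm³.
X̄ = 392764.38/4853.43 = 80.93 cm; Ȳ = 72801.44/4853.43 = 15.00 cm.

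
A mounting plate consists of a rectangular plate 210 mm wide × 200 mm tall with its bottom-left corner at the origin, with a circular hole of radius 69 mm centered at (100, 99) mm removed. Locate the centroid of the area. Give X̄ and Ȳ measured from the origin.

plate: A = 210 × 200 = 42000.00, centroid at (105.00, 100.00).
hole: A = −π·69² = -14957.12, centroid at (100.00, 99.00).
ΣA = 27042.88 mm², ΣAX̄ = 2914287.74 mm³, ΣAȲ = 2719244.86 mm³.
X̄ = 2914287.74/27042.88 = 107.77 mm; Ȳ = 2719244.86/27042.88 = 100.55 mm.

X̄ = 107.77 mm, Ȳ = 100.55 mm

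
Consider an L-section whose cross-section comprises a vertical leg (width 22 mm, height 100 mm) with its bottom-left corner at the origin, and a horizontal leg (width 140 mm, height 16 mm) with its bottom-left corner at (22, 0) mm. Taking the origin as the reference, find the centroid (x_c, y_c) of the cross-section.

x_c = 51.86 mm, y_c = 28.81 mm

vertical leg: A = 22 × 100 = 2200.00, centroid at (11.00, 50.00).
horizontal leg: A = 140 × 16 = 2240.00, centroid at (92.00, 8.00).
ΣA = 4440.00 mm², ΣAx_c = 230280.00 mm³, ΣAy_c = 127920.00 mm³.
x_c = 230280.00/4440.00 = 51.86 mm; y_c = 127920.00/4440.00 = 28.81 mm.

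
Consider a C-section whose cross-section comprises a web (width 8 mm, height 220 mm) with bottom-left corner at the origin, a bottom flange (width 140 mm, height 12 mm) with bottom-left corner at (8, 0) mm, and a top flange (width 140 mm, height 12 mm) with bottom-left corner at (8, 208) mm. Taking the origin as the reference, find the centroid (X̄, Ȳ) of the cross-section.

X̄ = 52.56 mm, Ȳ = 110.00 mm

web: A = 8 × 220 = 1760.00, centroid at (4.00, 110.00).
bottom flange: A = 140 × 12 = 1680.00, centroid at (78.00, 6.00).
top flange: A = 140 × 12 = 1680.00, centroid at (78.00, 214.00).
ΣA = 5120.00 mm²
ΣAX̄ = (1760.00)(4.00) + (1680.00)(78.00) + (1680.00)(78.00) = 269120.00 mm³
ΣAȲ = (1760.00)(110.00) + (1680.00)(6.00) + (1680.00)(214.00) = 563200.00 mm³
X̄ = 269120.00 / 5120.00 = 52.56 mm
Ȳ = 563200.00 / 5120.00 = 110.00 mm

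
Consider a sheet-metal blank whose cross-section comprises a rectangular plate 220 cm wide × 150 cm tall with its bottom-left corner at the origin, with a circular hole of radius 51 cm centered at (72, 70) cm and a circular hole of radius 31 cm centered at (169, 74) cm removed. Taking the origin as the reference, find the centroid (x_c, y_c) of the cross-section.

x_c = 116.07 cm, y_c = 77.01 cm

plate: A = 220 × 150 = 33000.00, centroid at (110.00, 75.00).
hole 1: A = −π·51² = -8171.28, centroid at (72.00, 70.00).
hole 2: A = −π·31² = -3019.07, centroid at (169.00, 74.00).
ΣA = 21809.65 cm², ΣAx_c = 2531444.74 cm³, ΣAy_c = 1679599.01 cm³.
x_c = 2531444.74/21809.65 = 116.07 cm; y_c = 1679599.01/21809.65 = 77.01 cm.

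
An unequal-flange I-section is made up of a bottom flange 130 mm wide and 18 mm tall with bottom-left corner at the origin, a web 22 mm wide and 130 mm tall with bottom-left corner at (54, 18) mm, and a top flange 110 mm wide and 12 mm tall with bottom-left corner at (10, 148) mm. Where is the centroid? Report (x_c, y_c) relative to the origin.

x_c = 65.00 mm, y_c = 70.82 mm

bottom flange: A = 130 × 18 = 2340.00, centroid at (65.00, 9.00).
web: A = 22 × 130 = 2860.00, centroid at (65.00, 83.00).
top flange: A = 110 × 12 = 1320.00, centroid at (65.00, 154.00).
ΣA = 6520.00 mm², ΣAx_c = 423800.00 mm³, ΣAy_c = 461720.00 mm³.
x_c = 423800.00/6520.00 = 65.00 mm; y_c = 461720.00/6520.00 = 70.82 mm.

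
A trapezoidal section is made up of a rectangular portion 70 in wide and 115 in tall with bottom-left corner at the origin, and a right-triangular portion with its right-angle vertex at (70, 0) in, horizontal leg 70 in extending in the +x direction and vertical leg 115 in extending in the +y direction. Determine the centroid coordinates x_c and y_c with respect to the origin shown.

x_c = 54.44 in, y_c = 51.11 in

Part | A | x̄ᵢ | ȳᵢ | A·x̄ᵢ | A·ȳᵢ
rectangular portion | 8050.00 | 35.00 | 57.50 | 281750.00 | 462875.00
triangular portion | 4025.00 | 93.33 | 38.33 | 375666.67 | 154291.67
Σ | 12075.00 |  |  | 657416.67 | 617166.67
x_c = 657416.67 / 12075.00 = 54.44 in
y_c = 617166.67 / 12075.00 = 51.11 in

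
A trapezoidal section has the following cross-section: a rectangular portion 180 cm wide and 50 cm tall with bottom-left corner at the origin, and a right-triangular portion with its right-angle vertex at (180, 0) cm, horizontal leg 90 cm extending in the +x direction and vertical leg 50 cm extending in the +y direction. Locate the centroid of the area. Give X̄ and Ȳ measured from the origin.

Part | A | x̄ᵢ | ȳᵢ | A·x̄ᵢ | A·ȳᵢ
rectangular portion | 9000.00 | 90.00 | 25.00 | 810000.00 | 225000.00
triangular portion | 2250.00 | 210.00 | 16.67 | 472500.00 | 37500.00
Σ | 11250.00 |  |  | 1282500.00 | 262500.00
X̄ = 1282500.00 / 11250.00 = 114.00 cm
Ȳ = 262500.00 / 11250.00 = 23.33 cm

X̄ = 114.00 cm, Ȳ = 23.33 cm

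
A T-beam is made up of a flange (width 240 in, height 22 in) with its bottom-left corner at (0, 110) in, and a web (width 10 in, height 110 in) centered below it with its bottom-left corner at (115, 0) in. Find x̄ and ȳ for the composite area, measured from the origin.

web: A = 10 × 110 = 1100.00, centroid at (120.00, 55.00).
flange: A = 240 × 22 = 5280.00, centroid at (120.00, 121.00).
ΣA = 6380.00 in²
ΣAx̄ = (1100.00)(120.00) + (5280.00)(120.00) = 765600.00 in³
ΣAȳ = (1100.00)(55.00) + (5280.00)(121.00) = 699380.00 in³
x̄ = 765600.00 / 6380.00 = 120.00 in
ȳ = 699380.00 / 6380.00 = 109.62 in

x̄ = 120.00 in, ȳ = 109.62 in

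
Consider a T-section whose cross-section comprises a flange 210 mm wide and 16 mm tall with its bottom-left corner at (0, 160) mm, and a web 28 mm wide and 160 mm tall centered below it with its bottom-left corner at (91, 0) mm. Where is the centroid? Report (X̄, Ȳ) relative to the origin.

web: A = 28 × 160 = 4480.00, centroid at (105.00, 80.00).
flange: A = 210 × 16 = 3360.00, centroid at (105.00, 168.00).
ΣA = 7840.00 mm², ΣAX̄ = 823200.00 mm³, ΣAȲ = 922880.00 mm³.
X̄ = 823200.00/7840.00 = 105.00 mm; Ȳ = 922880.00/7840.00 = 117.71 mm.

X̄ = 105.00 mm, Ȳ = 117.71 mm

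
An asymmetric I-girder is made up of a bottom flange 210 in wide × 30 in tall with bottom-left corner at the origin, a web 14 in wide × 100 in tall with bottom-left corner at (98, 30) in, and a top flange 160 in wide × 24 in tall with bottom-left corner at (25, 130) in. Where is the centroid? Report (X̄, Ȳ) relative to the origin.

X̄ = 105.00 in, Ȳ = 65.15 in

bottom flange: A = 210 × 30 = 6300.00, centroid at (105.00, 15.00).
web: A = 14 × 100 = 1400.00, centroid at (105.00, 80.00).
top flange: A = 160 × 24 = 3840.00, centroid at (105.00, 142.00).
ΣA = 11540.00 in²
ΣAX̄ = (6300.00)(105.00) + (1400.00)(105.00) + (3840.00)(105.00) = 1211700.00 in³
ΣAȲ = (6300.00)(15.00) + (1400.00)(80.00) + (3840.00)(142.00) = 751780.00 in³
X̄ = 1211700.00 / 11540.00 = 105.00 in
Ȳ = 751780.00 / 11540.00 = 65.15 in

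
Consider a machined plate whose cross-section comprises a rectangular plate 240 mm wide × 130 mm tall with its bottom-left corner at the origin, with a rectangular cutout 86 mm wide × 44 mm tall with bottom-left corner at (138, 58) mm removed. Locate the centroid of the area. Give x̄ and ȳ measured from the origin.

plate: A = 240 × 130 = 31200.00, centroid at (120.00, 65.00).
hole: A = −(86 × 44) = -3784.00, centroid at (181.00, 80.00).
ΣA = 27416.00 mm², ΣAx̄ = 3059096.00 mm³, ΣAȳ = 1725280.00 mm³.
x̄ = 3059096.00/27416.00 = 111.58 mm; ȳ = 1725280.00/27416.00 = 62.93 mm.

x̄ = 111.58 mm, ȳ = 62.93 mm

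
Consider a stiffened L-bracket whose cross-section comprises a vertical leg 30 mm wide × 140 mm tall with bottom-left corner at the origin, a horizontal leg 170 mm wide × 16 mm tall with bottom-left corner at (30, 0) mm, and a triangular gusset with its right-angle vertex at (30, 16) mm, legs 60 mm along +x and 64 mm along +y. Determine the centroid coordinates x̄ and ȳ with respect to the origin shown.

vertical leg: A = 30 × 140 = 4200.00, centroid at (15.00, 70.00).
horizontal leg: A = 170 × 16 = 2720.00, centroid at (115.00, 8.00).
gusset: A = ½·60·64 = 1920.00, centroid at (50.00, 37.33).
ΣA = 8840.00 mm²
ΣAx̄ = (4200.00)(15.00) + (2720.00)(115.00) + (1920.00)(50.00) = 471800.00 mm³
ΣAȳ = (4200.00)(70.00) + (2720.00)(8.00) + (1920.00)(37.33) = 387440.00 mm³
x̄ = 471800.00 / 8840.00 = 53.37 mm
ȳ = 387440.00 / 8840.00 = 43.83 mm

x̄ = 53.37 mm, ȳ = 43.83 mm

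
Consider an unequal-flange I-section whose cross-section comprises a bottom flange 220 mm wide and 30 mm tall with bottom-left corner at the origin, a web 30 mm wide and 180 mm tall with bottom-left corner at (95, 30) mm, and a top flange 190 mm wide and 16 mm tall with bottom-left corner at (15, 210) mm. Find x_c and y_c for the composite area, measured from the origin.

x_c = 110.00 mm, y_c = 93.73 mm

bottom flange: A = 220 × 30 = 6600.00, centroid at (110.00, 15.00).
web: A = 30 × 180 = 5400.00, centroid at (110.00, 120.00).
top flange: A = 190 × 16 = 3040.00, centroid at (110.00, 218.00).
ΣA = 15040.00 mm²
ΣAx_c = (6600.00)(110.00) + (5400.00)(110.00) + (3040.00)(110.00) = 1654400.00 mm³
ΣAy_c = (6600.00)(15.00) + (5400.00)(120.00) + (3040.00)(218.00) = 1409720.00 mm³
x_c = 1654400.00 / 15040.00 = 110.00 mm
y_c = 1409720.00 / 15040.00 = 93.73 mm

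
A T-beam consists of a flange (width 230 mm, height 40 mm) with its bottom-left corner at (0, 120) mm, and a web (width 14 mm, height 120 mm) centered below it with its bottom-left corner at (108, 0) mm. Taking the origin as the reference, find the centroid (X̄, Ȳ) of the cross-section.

X̄ = 115.00 mm, Ȳ = 127.65 mm

web: A = 14 × 120 = 1680.00, centroid at (115.00, 60.00).
flange: A = 230 × 40 = 9200.00, centroid at (115.00, 140.00).
ΣA = 10880.00 mm², ΣAX̄ = 1251200.00 mm³, ΣAȲ = 1388800.00 mm³.
X̄ = 1251200.00/10880.00 = 115.00 mm; Ȳ = 1388800.00/10880.00 = 127.65 mm.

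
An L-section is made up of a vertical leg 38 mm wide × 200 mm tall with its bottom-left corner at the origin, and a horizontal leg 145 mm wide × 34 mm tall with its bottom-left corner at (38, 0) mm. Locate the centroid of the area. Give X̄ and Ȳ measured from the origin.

X̄ = 55.00 mm, Ȳ = 67.34 mm

vertical leg: A = 38 × 200 = 7600.00, centroid at (19.00, 100.00).
horizontal leg: A = 145 × 34 = 4930.00, centroid at (110.50, 17.00).
ΣA = 12530.00 mm², ΣAX̄ = 689165.00 mm³, ΣAȲ = 843810.00 mm³.
X̄ = 689165.00/12530.00 = 55.00 mm; Ȳ = 843810.00/12530.00 = 67.34 mm.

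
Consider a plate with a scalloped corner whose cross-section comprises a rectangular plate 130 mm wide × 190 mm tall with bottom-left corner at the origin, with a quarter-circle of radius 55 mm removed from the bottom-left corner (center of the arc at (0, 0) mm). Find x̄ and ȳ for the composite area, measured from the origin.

x̄ = 69.43 mm, ȳ = 102.63 mm

plate: A = 130 × 190 = 24700.00, centroid at (65.00, 95.00).
removed quarter-circle: A = −¼π·55² = -2375.83, centroid at (23.34, 23.34).
ΣA = 22324.17 mm², ΣAx̄ = 1550041.67 mm³, ΣAȳ = 2291041.67 mm³.
x̄ = 1550041.67/22324.17 = 69.43 mm; ȳ = 2291041.67/22324.17 = 102.63 mm.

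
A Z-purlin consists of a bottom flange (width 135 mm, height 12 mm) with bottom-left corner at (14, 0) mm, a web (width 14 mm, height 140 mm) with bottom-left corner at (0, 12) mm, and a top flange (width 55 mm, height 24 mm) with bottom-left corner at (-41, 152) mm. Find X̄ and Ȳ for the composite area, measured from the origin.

X̄ = 26.11 mm, Ȳ = 78.96 mm

bottom flange: A = 135 × 12 = 1620.00, centroid at (81.50, 6.00).
web: A = 14 × 140 = 1960.00, centroid at (7.00, 82.00).
top flange: A = 55 × 24 = 1320.00, centroid at (-13.50, 164.00).
ΣA = 4900.00 mm²
ΣAX̄ = (1620.00)(81.50) + (1960.00)(7.00) + (1320.00)(-13.50) = 127930.00 mm³
ΣAȲ = (1620.00)(6.00) + (1960.00)(82.00) + (1320.00)(164.00) = 386920.00 mm³
X̄ = 127930.00 / 4900.00 = 26.11 mm
Ȳ = 386920.00 / 4900.00 = 78.96 mm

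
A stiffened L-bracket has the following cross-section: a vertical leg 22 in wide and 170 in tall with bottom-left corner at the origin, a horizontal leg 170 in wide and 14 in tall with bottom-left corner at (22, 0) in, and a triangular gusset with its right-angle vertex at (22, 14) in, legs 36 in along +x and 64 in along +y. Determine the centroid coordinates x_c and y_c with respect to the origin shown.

vertical leg: A = 22 × 170 = 3740.00, centroid at (11.00, 85.00).
horizontal leg: A = 170 × 14 = 2380.00, centroid at (107.00, 7.00).
gusset: A = ½·36·64 = 1152.00, centroid at (34.00, 35.33).
ΣA = 7272.00 in²
ΣAx_c = (3740.00)(11.00) + (2380.00)(107.00) + (1152.00)(34.00) = 334968.00 in³
ΣAy_c = (3740.00)(85.00) + (2380.00)(7.00) + (1152.00)(35.33) = 375264.00 in³
x_c = 334968.00 / 7272.00 = 46.06 in
y_c = 375264.00 / 7272.00 = 51.60 in

x_c = 46.06 in, y_c = 51.60 in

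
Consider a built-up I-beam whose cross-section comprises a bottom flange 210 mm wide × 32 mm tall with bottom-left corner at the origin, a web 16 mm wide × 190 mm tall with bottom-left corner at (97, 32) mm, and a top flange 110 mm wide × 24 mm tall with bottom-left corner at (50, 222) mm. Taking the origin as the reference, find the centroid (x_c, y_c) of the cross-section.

bottom flange: A = 210 × 32 = 6720.00, centroid at (105.00, 16.00).
web: A = 16 × 190 = 3040.00, centroid at (105.00, 127.00).
top flange: A = 110 × 24 = 2640.00, centroid at (105.00, 234.00).
ΣA = 12400.00 mm²
ΣAx_c = (6720.00)(105.00) + (3040.00)(105.00) + (2640.00)(105.00) = 1302000.00 mm³
ΣAy_c = (6720.00)(16.00) + (3040.00)(127.00) + (2640.00)(234.00) = 1111360.00 mm³
x_c = 1302000.00 / 12400.00 = 105.00 mm
y_c = 1111360.00 / 12400.00 = 89.63 mm

x_c = 105.00 mm, y_c = 89.63 mm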